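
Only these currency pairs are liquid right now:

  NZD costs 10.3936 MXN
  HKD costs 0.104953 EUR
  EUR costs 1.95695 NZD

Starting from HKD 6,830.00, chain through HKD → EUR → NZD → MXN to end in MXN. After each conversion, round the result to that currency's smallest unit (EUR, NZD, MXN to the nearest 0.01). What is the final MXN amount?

HKD 6,830.00 × 0.104953 = EUR 716.83
EUR 716.83 × 1.95695 = NZD 1,402.80
NZD 1,402.80 × 10.3936 = MXN 14,580.14

MXN 14,580.14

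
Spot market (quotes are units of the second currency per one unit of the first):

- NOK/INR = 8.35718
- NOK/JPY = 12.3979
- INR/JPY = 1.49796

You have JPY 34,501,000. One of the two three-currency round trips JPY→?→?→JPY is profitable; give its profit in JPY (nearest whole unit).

Profitable loop is JPY → NOK → INR → JPY:
JPY 34,501,000 ÷ 12.3979 = NOK 2,782,809.99
NOK 2,782,809.99 × 8.35718 = INR 23,256,444.01
INR 23,256,444.01 × 1.49796 = JPY 34,837,223
Profit = JPY 34,837,223 − JPY 34,501,000

Profit: JPY 336,223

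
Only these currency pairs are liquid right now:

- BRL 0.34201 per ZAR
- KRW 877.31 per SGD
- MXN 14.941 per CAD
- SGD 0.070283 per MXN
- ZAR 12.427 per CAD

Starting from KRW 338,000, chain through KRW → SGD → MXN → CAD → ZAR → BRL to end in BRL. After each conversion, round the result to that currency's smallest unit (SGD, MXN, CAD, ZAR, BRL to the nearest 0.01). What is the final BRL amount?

KRW 338,000 ÷ 877.31 = SGD 385.27
SGD 385.27 ÷ 0.070283 = MXN 5,481.70
MXN 5,481.70 ÷ 14.941 = CAD 366.89
CAD 366.89 × 12.427 = ZAR 4,559.34
ZAR 4,559.34 × 0.34201 = BRL 1,559.34

BRL 1,559.34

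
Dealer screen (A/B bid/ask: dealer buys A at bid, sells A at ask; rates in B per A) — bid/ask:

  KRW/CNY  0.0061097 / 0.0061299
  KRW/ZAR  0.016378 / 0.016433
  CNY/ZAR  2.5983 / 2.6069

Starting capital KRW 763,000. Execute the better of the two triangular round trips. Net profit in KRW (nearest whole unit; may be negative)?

Net profit: KRW 19,002

Best loop KRW → ZAR → CNY → KRW:
KRW 763,000 × 0.016378 (sell KRW at bid) = ZAR 12,496.41
ZAR 12,496.41 ÷ 2.6069 (buy CNY at ask) = CNY 4,793.59
CNY 4,793.59 ÷ 0.0061299 (buy KRW at ask) = KRW 782,002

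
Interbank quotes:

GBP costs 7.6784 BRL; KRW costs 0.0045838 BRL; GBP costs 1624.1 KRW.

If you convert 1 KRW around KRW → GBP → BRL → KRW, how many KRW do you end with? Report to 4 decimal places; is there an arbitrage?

Around KRW → GBP → BRL → KRW: 1 ÷ 1624.1 × 7.6784 ÷ 0.0045838 = 1.031412
Product > 1; profitable direction is KRW → GBP → BRL → KRW.

1.0314 (arbitrage exists)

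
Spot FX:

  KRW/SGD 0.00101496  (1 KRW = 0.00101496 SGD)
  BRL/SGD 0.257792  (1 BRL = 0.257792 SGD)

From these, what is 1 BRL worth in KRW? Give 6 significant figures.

1 BRL × 0.257792 = 0.257792 SGD
0.257792 SGD ÷ 0.00101496 = 253.992 KRW

BRL/KRW = 253.992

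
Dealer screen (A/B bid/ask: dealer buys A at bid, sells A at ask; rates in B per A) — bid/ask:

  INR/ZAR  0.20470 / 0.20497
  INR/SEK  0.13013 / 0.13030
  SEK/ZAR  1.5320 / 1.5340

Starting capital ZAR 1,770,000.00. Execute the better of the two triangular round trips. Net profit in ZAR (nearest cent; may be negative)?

Net profit: ZAR 42,680.80

Best loop ZAR → SEK → INR → ZAR:
ZAR 1,770,000.00 ÷ 1.5340 (buy SEK at ask) = SEK 1,153,846.15
SEK 1,153,846.15 ÷ 0.13030 (buy INR at ask) = INR 8,855,304.33
INR 8,855,304.33 × 0.20470 (sell INR at bid) = ZAR 1,812,680.80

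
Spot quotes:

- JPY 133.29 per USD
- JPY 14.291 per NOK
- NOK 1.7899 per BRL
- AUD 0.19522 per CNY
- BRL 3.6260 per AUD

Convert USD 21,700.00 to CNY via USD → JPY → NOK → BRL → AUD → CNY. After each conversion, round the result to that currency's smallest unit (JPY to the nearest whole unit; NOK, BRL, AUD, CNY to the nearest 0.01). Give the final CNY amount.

USD 21,700.00 × 133.29 = JPY 2,892,393
JPY 2,892,393 ÷ 14.291 = NOK 202,392.62
NOK 202,392.62 ÷ 1.7899 = BRL 113,074.82
BRL 113,074.82 ÷ 3.6260 = AUD 31,184.45
AUD 31,184.45 ÷ 0.19522 = CNY 159,740.04

CNY 159,740.04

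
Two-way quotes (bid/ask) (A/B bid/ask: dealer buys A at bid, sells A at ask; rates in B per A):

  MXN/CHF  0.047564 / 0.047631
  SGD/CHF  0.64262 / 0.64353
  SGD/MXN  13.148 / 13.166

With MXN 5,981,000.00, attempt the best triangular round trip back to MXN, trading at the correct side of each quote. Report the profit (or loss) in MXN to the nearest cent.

Net profit: MXN 147,927.58

Best loop MXN → SGD → CHF → MXN:
MXN 5,981,000.00 ÷ 13.166 (buy SGD at ask) = SGD 454,276.17
SGD 454,276.17 × 0.64262 (sell SGD at bid) = CHF 291,926.95
CHF 291,926.95 ÷ 0.047631 (buy MXN at ask) = MXN 6,128,927.58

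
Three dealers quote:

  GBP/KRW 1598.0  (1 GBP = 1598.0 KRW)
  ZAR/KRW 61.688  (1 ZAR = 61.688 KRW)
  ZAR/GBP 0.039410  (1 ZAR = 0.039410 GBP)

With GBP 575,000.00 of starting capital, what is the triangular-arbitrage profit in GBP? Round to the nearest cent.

Profitable loop is GBP → KRW → ZAR → GBP:
GBP 575,000.00 × 1598.0 = KRW 918,850,000
KRW 918,850,000 ÷ 61.688 = ZAR 14,895,117.36
ZAR 14,895,117.36 × 0.039410 = GBP 587,016.58
Profit = GBP 587,016.58 − GBP 575,000.00

Profit: GBP 12,016.58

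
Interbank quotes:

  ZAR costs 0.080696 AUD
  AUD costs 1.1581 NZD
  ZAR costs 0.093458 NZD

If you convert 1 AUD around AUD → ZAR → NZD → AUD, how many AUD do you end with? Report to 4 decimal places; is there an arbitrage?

1.0000 (no arbitrage)

Around AUD → ZAR → NZD → AUD: 1 ÷ 0.080696 × 0.093458 ÷ 1.1581 = 1.000042
Product ≈ 1 (deviation 0.004%, within rounding noise).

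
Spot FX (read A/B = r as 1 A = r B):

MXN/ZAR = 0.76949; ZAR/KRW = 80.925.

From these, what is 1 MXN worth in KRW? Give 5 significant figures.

1 MXN × 0.76949 = 0.76949 ZAR
0.76949 ZAR × 80.925 = 62.271 KRW

MXN/KRW = 62.271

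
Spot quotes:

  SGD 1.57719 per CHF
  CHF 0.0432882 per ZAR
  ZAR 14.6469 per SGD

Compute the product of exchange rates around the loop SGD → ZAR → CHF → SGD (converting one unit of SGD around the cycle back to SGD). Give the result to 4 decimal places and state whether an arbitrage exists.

1.0000 (no arbitrage)

Around SGD → ZAR → CHF → SGD: 1 × 14.6469 × 0.0432882 × 1.57719 = 0.999998
Product ≈ 1 (deviation 0.000%, within rounding noise).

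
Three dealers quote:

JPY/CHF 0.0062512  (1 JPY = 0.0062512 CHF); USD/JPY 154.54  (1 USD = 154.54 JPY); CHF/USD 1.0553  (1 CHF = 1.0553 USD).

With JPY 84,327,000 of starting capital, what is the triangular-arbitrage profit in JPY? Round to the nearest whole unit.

Profitable loop is JPY → CHF → USD → JPY:
JPY 84,327,000 × 0.0062512 = CHF 527,144.94
CHF 527,144.94 × 1.0553 = USD 556,296.06
USD 556,296.06 × 154.54 = JPY 85,969,993
Profit = JPY 85,969,993 − JPY 84,327,000

Profit: JPY 1,642,993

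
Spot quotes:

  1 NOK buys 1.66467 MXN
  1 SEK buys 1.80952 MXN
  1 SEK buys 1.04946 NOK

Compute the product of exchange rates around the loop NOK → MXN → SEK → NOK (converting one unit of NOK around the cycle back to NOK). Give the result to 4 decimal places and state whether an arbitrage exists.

Around NOK → MXN → SEK → NOK: 1 × 1.66467 ÷ 1.80952 × 1.04946 = 0.965452
Product < 1; profitable direction is NOK → SEK → MXN → NOK.

0.9655 (arbitrage exists)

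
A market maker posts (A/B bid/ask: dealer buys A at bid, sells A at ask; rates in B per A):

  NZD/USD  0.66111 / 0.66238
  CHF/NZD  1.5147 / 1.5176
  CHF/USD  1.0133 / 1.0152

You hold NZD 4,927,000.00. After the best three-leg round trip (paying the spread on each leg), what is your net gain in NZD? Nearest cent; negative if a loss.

Net profit: NZD 39,564.46

Best loop NZD → CHF → USD → NZD:
NZD 4,927,000.00 ÷ 1.5176 (buy CHF at ask) = CHF 3,246,573.54
CHF 3,246,573.54 × 1.0133 (sell CHF at bid) = USD 3,289,752.97
USD 3,289,752.97 ÷ 0.66238 (buy NZD at ask) = NZD 4,966,564.46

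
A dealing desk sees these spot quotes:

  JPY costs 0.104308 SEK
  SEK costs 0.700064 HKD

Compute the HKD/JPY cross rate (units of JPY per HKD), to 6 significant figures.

HKD/JPY = 13.6945

1 HKD ÷ 0.700064 = 1.42844 SEK
1.42844 SEK ÷ 0.104308 = 13.6945 JPY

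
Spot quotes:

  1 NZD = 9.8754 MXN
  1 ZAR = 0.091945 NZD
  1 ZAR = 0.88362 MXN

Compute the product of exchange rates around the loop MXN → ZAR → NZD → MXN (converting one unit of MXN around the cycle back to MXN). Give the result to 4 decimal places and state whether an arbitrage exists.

Around MXN → ZAR → NZD → MXN: 1 ÷ 0.88362 × 0.091945 × 9.8754 = 1.027584
Product > 1; profitable direction is MXN → ZAR → NZD → MXN.

1.0276 (arbitrage exists)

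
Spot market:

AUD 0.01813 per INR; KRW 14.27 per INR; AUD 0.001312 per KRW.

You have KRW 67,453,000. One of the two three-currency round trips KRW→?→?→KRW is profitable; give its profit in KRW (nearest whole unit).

Profit: KRW 2,203,440

Profitable loop is KRW → AUD → INR → KRW:
KRW 67,453,000 × 0.001312 = AUD 88,498.34
AUD 88,498.34 ÷ 0.01813 = INR 4,881,320.24
INR 4,881,320.24 × 14.27 = KRW 69,656,440
Profit = KRW 69,656,440 − KRW 67,453,000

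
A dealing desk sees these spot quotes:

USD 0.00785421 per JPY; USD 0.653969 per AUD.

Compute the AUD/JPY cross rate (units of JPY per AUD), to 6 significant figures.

AUD/JPY = 83.2635

1 AUD × 0.653969 = 0.653969 USD
0.653969 USD ÷ 0.00785421 = 83.2635 JPY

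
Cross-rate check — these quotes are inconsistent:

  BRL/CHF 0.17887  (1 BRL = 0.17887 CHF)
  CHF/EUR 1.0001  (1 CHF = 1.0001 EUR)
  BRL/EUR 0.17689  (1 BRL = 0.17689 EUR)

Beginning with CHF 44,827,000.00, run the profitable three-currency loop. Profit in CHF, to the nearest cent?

Profit: CHF 506,299.29

Profitable loop is CHF → EUR → BRL → CHF:
CHF 44,827,000.00 × 1.0001 = EUR 44,831,482.70
EUR 44,831,482.70 ÷ 0.17689 = BRL 253,442,719.77
BRL 253,442,719.77 × 0.17887 = CHF 45,333,299.29
Profit = CHF 45,333,299.29 − CHF 44,827,000.00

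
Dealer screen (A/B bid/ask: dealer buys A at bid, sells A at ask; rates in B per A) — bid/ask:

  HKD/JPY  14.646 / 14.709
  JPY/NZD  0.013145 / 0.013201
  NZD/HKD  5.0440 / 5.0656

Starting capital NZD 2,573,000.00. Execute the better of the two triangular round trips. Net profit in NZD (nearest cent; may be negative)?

Best loop NZD → JPY → HKD → NZD:
NZD 2,573,000.00 ÷ 0.013201 (buy JPY at ask) = JPY 194,909,477
JPY 194,909,477 ÷ 14.709 (buy HKD at ask) = HKD 13,251,035.19
HKD 13,251,035.19 ÷ 5.0656 (buy NZD at ask) = NZD 2,615,886.60

Net profit: NZD 42,886.60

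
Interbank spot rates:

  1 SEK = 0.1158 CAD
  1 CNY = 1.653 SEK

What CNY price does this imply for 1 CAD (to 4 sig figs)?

1 CAD ÷ 0.1158 = 8.63558 SEK
8.63558 SEK ÷ 1.653 = 5.22419 CNY

CAD/CNY = 5.224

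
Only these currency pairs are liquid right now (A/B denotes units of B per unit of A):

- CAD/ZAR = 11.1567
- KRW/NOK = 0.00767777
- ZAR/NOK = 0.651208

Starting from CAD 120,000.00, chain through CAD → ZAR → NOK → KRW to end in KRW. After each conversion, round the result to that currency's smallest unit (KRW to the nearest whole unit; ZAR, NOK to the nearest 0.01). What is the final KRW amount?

CAD 120,000.00 × 11.1567 = ZAR 1,338,804.00
ZAR 1,338,804.00 × 0.651208 = NOK 871,839.88
NOK 871,839.88 ÷ 0.00767777 = KRW 113,553,790

KRW 113,553,790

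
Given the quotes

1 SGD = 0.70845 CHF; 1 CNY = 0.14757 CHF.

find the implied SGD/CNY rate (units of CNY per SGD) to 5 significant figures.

1 SGD × 0.70845 = 0.70845 CHF
0.70845 CHF ÷ 0.14757 = 4.80077 CNY

SGD/CNY = 4.8008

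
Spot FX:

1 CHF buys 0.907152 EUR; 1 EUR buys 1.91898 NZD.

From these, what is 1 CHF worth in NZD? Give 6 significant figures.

CHF/NZD = 1.74081

1 CHF × 0.907152 = 0.907152 EUR
0.907152 EUR × 1.91898 = 1.74081 NZD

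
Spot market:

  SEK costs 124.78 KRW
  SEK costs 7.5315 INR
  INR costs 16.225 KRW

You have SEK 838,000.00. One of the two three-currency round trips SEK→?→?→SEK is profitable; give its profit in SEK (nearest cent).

Profit: SEK 17,702.53

Profitable loop is SEK → KRW → INR → SEK:
SEK 838,000.00 × 124.78 = KRW 104,565,640
KRW 104,565,640 ÷ 16.225 = INR 6,444,723.57
INR 6,444,723.57 ÷ 7.5315 = SEK 855,702.53
Profit = SEK 855,702.53 − SEK 838,000.00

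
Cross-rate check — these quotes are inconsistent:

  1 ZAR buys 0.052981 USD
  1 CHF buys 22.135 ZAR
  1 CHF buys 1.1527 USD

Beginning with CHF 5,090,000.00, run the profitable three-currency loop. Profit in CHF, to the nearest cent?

Profitable loop is CHF → ZAR → USD → CHF:
CHF 5,090,000.00 × 22.135 = ZAR 112,667,150.00
ZAR 112,667,150.00 × 0.052981 = USD 5,969,218.27
USD 5,969,218.27 ÷ 1.1527 = CHF 5,178,466.45
Profit = CHF 5,178,466.45 − CHF 5,090,000.00

Profit: CHF 88,466.45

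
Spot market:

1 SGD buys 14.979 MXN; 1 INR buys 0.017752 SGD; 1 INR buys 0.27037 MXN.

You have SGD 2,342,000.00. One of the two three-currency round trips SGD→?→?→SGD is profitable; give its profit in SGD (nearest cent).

Profit: SGD 39,306.41

Profitable loop is SGD → INR → MXN → SGD:
SGD 2,342,000.00 ÷ 0.017752 = INR 131,928,796.76
INR 131,928,796.76 × 0.27037 = MXN 35,669,588.78
MXN 35,669,588.78 ÷ 14.979 = SGD 2,381,306.41
Profit = SGD 2,381,306.41 − SGD 2,342,000.00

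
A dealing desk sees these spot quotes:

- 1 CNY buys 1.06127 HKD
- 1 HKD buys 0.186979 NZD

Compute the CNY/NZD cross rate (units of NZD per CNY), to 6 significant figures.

CNY/NZD = 0.198435

1 CNY × 1.06127 = 1.06127 HKD
1.06127 HKD × 0.186979 = 0.198435 NZD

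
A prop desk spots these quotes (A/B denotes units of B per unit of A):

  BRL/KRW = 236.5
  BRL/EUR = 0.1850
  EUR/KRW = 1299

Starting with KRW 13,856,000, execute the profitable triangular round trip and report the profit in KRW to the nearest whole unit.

Profit: KRW 223,512

Profitable loop is KRW → BRL → EUR → KRW:
KRW 13,856,000 ÷ 236.5 = BRL 58,587.74
BRL 58,587.74 × 0.1850 = EUR 10,838.73
EUR 10,838.73 × 1299 = KRW 14,079,512
Profit = KRW 14,079,512 − KRW 13,856,000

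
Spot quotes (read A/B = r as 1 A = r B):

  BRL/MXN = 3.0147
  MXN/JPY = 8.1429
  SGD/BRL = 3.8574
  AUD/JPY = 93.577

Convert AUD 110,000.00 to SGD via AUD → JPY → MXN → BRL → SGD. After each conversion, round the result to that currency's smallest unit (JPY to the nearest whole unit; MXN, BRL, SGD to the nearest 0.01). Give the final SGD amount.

SGD 108,703.60

AUD 110,000.00 × 93.577 = JPY 10,293,470
JPY 10,293,470 ÷ 8.1429 = MXN 1,264,103.70
MXN 1,264,103.70 ÷ 3.0147 = BRL 419,313.27
BRL 419,313.27 ÷ 3.8574 = SGD 108,703.60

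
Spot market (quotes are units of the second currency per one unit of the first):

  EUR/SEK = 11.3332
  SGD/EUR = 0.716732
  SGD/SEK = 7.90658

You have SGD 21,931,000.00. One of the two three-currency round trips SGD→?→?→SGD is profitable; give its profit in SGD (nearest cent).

Profitable loop is SGD → EUR → SEK → SGD:
SGD 21,931,000.00 × 0.716732 = EUR 15,718,649.49
EUR 15,718,649.49 × 11.3332 = SEK 178,142,598.42
SEK 178,142,598.42 ÷ 7.90658 = SGD 22,530,929.73
Profit = SGD 22,530,929.73 − SGD 21,931,000.00

Profit: SGD 599,929.73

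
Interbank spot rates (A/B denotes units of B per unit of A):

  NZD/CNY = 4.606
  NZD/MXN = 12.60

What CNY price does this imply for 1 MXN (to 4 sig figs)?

1 MXN ÷ 12.60 = 0.0793651 NZD
0.0793651 NZD × 4.606 = 0.365556 CNY

MXN/CNY = 0.3656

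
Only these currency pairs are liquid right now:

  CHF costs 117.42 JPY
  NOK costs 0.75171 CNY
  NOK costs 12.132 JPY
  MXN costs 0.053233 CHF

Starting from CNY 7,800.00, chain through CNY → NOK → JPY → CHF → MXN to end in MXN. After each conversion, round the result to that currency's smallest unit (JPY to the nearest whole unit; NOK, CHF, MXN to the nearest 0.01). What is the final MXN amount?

MXN 20,139.76

CNY 7,800.00 ÷ 0.75171 = NOK 10,376.34
NOK 10,376.34 × 12.132 = JPY 125,886
JPY 125,886 ÷ 117.42 = CHF 1,072.10
CHF 1,072.10 ÷ 0.053233 = MXN 20,139.76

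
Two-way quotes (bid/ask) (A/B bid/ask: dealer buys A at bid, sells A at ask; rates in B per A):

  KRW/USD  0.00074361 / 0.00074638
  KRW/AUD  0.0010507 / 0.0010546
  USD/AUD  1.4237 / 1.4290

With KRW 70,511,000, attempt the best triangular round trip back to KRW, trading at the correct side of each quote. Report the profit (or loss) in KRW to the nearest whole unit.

Best loop KRW → USD → AUD → KRW:
KRW 70,511,000 × 0.00074361 (sell KRW at bid) = USD 52,432.68
USD 52,432.68 × 1.4237 (sell USD at bid) = AUD 74,648.41
AUD 74,648.41 ÷ 0.0010546 (buy KRW at ask) = KRW 70,783,627

Net profit: KRW 272,627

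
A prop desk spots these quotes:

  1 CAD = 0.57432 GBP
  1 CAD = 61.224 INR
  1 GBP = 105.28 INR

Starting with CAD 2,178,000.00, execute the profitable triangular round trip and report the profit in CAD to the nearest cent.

Profit: CAD 27,361.35

Profitable loop is CAD → INR → GBP → CAD:
CAD 2,178,000.00 × 61.224 = INR 133,345,872.00
INR 133,345,872.00 ÷ 105.28 = GBP 1,266,583.13
GBP 1,266,583.13 ÷ 0.57432 = CAD 2,205,361.35
Profit = CAD 2,205,361.35 − CAD 2,178,000.00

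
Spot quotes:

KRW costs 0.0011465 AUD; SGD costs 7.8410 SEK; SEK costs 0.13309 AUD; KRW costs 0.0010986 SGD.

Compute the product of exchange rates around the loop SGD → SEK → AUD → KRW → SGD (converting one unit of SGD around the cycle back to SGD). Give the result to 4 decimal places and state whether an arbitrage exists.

1.0000 (no arbitrage)

Around SGD → SEK → AUD → KRW → SGD: 1 × 7.8410 × 0.13309 ÷ 0.0011465 × 0.0010986 = 0.999960
Product ≈ 1 (deviation 0.004%, within rounding noise).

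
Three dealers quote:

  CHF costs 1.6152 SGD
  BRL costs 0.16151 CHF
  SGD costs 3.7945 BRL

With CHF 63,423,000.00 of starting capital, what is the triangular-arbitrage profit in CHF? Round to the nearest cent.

Profit: CHF 648,737.40

Profitable loop is CHF → BRL → SGD → CHF:
CHF 63,423,000.00 ÷ 0.16151 = BRL 392,687,759.27
BRL 392,687,759.27 ÷ 3.7945 = SGD 103,488,670.25
SGD 103,488,670.25 ÷ 1.6152 = CHF 64,071,737.40
Profit = CHF 64,071,737.40 − CHF 63,423,000.00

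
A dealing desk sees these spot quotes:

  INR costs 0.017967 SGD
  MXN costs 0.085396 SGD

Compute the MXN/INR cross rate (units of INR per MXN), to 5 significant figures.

MXN/INR = 4.7529

1 MXN × 0.085396 = 0.085396 SGD
0.085396 SGD ÷ 0.017967 = 4.75294 INR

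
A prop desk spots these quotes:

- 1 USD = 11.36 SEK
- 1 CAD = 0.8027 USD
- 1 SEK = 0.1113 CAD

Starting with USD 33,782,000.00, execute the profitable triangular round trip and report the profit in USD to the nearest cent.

Profit: USD 503,628.60

Profitable loop is USD → SEK → CAD → USD:
USD 33,782,000.00 × 11.36 = SEK 383,763,520.00
SEK 383,763,520.00 × 0.1113 = CAD 42,712,879.78
CAD 42,712,879.78 × 0.8027 = USD 34,285,628.60
Profit = USD 34,285,628.60 − USD 33,782,000.00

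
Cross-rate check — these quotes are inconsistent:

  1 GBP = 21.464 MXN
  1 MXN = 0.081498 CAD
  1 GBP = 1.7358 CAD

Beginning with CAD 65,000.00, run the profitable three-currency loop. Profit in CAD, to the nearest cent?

Profitable loop is CAD → GBP → MXN → CAD:
CAD 65,000.00 ÷ 1.7358 = GBP 37,446.71
GBP 37,446.71 × 21.464 = MXN 803,756.19
MXN 803,756.19 × 0.081498 = CAD 65,504.52
Profit = CAD 65,504.52 − CAD 65,000.00

Profit: CAD 504.52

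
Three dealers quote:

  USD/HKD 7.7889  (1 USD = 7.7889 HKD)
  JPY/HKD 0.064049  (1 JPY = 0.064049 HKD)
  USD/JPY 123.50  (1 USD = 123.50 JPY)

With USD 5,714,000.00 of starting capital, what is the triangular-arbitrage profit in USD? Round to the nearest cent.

Profit: USD 88,877.72

Profitable loop is USD → JPY → HKD → USD:
USD 5,714,000.00 × 123.50 = JPY 705,679,000
JPY 705,679,000 × 0.064049 = HKD 45,198,034.27
HKD 45,198,034.27 ÷ 7.7889 = USD 5,802,877.72
Profit = USD 5,802,877.72 − USD 5,714,000.00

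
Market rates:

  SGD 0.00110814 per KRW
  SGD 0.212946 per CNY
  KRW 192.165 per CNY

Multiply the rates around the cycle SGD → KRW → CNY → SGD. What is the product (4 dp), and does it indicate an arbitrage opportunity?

Around SGD → KRW → CNY → SGD: 1 ÷ 0.00110814 ÷ 192.165 × 0.212946 = 1.000001
Product ≈ 1 (deviation 0.000%, within rounding noise).

1.0000 (no arbitrage)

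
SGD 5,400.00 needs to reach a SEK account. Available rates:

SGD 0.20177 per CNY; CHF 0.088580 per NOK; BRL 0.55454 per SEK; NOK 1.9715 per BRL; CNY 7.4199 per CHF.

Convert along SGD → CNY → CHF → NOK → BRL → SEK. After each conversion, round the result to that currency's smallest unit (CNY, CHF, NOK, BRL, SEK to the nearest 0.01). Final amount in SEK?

SGD 5,400.00 ÷ 0.20177 = CNY 26,763.15
CNY 26,763.15 ÷ 7.4199 = CHF 3,606.94
CHF 3,606.94 ÷ 0.088580 = NOK 40,719.58
NOK 40,719.58 ÷ 1.9715 = BRL 20,654.11
BRL 20,654.11 ÷ 0.55454 = SEK 37,245.48

SEK 37,245.48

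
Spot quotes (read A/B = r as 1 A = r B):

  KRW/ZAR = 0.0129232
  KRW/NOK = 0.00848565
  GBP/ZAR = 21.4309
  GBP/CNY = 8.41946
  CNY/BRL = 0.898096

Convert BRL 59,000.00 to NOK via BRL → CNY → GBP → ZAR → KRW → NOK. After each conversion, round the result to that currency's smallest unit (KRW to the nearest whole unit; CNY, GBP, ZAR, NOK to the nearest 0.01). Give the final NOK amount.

NOK 109,799.50

BRL 59,000.00 ÷ 0.898096 = CNY 65,694.54
CNY 65,694.54 ÷ 8.41946 = GBP 7,802.70
GBP 7,802.70 × 21.4309 = ZAR 167,218.88
ZAR 167,218.88 ÷ 0.0129232 = KRW 12,939,433
KRW 12,939,433 × 0.00848565 = NOK 109,799.50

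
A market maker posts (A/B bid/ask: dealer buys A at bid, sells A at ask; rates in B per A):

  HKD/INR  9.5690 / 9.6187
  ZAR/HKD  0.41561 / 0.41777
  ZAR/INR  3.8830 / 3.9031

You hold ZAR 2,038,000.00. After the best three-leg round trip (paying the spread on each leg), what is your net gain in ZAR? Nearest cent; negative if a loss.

Best loop ZAR → HKD → INR → ZAR:
ZAR 2,038,000.00 × 0.41561 (sell ZAR at bid) = HKD 847,013.18
HKD 847,013.18 × 9.5690 (sell HKD at bid) = INR 8,105,069.12
INR 8,105,069.12 ÷ 3.9031 (buy ZAR at ask) = ZAR 2,076,572.24

Net profit: ZAR 38,572.24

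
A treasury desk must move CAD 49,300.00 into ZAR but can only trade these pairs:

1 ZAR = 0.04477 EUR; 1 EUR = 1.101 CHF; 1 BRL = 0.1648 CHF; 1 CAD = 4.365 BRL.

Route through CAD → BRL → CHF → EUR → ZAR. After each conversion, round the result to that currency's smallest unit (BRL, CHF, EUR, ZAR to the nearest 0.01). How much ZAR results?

ZAR 719,471.97

CAD 49,300.00 × 4.365 = BRL 215,194.50
BRL 215,194.50 × 0.1648 = CHF 35,464.05
CHF 35,464.05 ÷ 1.101 = EUR 32,210.76
EUR 32,210.76 ÷ 0.04477 = ZAR 719,471.97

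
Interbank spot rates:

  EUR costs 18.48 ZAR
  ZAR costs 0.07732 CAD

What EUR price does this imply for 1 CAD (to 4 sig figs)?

CAD/EUR = 0.6999

1 CAD ÷ 0.07732 = 12.9333 ZAR
12.9333 ZAR ÷ 18.48 = 0.699852 EUR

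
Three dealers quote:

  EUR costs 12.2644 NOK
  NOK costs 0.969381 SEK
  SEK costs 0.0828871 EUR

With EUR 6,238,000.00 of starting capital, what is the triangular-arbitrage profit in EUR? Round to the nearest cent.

Profitable loop is EUR → SEK → NOK → EUR:
EUR 6,238,000.00 ÷ 0.0828871 = SEK 75,258,996.88
SEK 75,258,996.88 ÷ 0.969381 = NOK 77,636,137.78
NOK 77,636,137.78 ÷ 12.2644 = EUR 6,330,202.68
Profit = EUR 6,330,202.68 − EUR 6,238,000.00

Profit: EUR 92,202.68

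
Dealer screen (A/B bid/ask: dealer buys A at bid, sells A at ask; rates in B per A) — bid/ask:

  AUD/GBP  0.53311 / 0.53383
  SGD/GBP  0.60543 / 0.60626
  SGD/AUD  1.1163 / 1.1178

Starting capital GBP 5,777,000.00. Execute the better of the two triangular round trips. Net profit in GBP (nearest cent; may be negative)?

Best loop GBP → AUD → SGD → GBP:
GBP 5,777,000.00 ÷ 0.53383 (buy AUD at ask) = AUD 10,821,797.20
AUD 10,821,797.20 ÷ 1.1178 (buy SGD at ask) = SGD 9,681,335.84
SGD 9,681,335.84 × 0.60543 (sell SGD at bid) = GBP 5,861,371.16

Net profit: GBP 84,371.16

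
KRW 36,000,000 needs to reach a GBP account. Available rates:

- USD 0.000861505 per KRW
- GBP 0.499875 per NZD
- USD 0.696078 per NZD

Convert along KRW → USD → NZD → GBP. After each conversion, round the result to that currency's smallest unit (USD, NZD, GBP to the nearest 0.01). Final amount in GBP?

GBP 22,272.24

KRW 36,000,000 × 0.000861505 = USD 31,014.18
USD 31,014.18 ÷ 0.696078 = NZD 44,555.61
NZD 44,555.61 × 0.499875 = GBP 22,272.24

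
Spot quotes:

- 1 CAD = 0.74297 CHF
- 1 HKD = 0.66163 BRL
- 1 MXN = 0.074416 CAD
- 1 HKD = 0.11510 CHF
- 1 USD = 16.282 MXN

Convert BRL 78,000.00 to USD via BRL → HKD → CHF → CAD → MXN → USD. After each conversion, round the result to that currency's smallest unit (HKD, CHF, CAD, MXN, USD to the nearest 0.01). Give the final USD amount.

BRL 78,000.00 ÷ 0.66163 = HKD 117,890.66
HKD 117,890.66 × 0.11510 = CHF 13,569.21
CHF 13,569.21 ÷ 0.74297 = CAD 18,263.47
CAD 18,263.47 ÷ 0.074416 = MXN 245,423.97
MXN 245,423.97 ÷ 16.282 = USD 15,073.33

USD 15,073.33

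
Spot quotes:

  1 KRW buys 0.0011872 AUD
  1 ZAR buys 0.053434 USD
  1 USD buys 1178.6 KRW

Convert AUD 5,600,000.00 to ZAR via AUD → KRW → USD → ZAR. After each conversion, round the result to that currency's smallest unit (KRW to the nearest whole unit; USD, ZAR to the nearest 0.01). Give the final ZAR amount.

AUD 5,600,000.00 ÷ 0.0011872 = KRW 4,716,981,132
KRW 4,716,981,132 ÷ 1178.6 = USD 4,002,190.00
USD 4,002,190.00 ÷ 0.053434 = ZAR 74,899,689.34

ZAR 74,899,689.34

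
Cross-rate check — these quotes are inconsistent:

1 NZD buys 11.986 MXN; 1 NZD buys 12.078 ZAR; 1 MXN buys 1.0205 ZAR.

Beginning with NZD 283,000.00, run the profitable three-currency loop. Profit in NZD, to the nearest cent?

Profitable loop is NZD → MXN → ZAR → NZD:
NZD 283,000.00 × 11.986 = MXN 3,392,038.00
MXN 3,392,038.00 × 1.0205 = ZAR 3,461,574.78
ZAR 3,461,574.78 ÷ 12.078 = NZD 286,601.65
Profit = NZD 286,601.65 − NZD 283,000.00

Profit: NZD 3,601.65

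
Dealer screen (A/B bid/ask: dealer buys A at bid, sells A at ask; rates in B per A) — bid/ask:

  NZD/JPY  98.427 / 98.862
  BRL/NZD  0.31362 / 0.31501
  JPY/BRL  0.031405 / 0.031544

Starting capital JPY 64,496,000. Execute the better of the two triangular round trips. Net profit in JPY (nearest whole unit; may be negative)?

Net profit: JPY 1,158,165

Best loop JPY → NZD → BRL → JPY:
JPY 64,496,000 ÷ 98.862 (buy NZD at ask) = NZD 652,384.13
NZD 652,384.13 ÷ 0.31501 (buy BRL at ask) = BRL 2,070,994.99
BRL 2,070,994.99 ÷ 0.031544 (buy JPY at ask) = JPY 65,654,165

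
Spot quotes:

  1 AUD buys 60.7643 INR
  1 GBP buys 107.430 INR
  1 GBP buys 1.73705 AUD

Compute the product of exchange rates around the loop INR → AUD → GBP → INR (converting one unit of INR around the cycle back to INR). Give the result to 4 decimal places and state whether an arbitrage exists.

1.0178 (arbitrage exists)

Around INR → AUD → GBP → INR: 1 ÷ 60.7643 ÷ 1.73705 × 107.430 = 1.017805
Product > 1; profitable direction is INR → AUD → GBP → INR.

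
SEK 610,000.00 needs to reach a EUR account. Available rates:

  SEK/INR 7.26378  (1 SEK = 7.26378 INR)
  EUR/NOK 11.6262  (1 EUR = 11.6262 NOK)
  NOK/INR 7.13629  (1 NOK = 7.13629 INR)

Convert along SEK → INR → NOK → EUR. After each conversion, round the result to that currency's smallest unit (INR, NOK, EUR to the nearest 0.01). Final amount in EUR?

SEK 610,000.00 × 7.26378 = INR 4,430,905.80
INR 4,430,905.80 ÷ 7.13629 = NOK 620,897.67
NOK 620,897.67 ÷ 11.6262 = EUR 53,405.04

EUR 53,405.04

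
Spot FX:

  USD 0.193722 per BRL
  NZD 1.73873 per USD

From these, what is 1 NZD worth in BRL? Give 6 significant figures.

NZD/BRL = 2.96885

1 NZD ÷ 1.73873 = 0.575132 USD
0.575132 USD ÷ 0.193722 = 2.96885 BRL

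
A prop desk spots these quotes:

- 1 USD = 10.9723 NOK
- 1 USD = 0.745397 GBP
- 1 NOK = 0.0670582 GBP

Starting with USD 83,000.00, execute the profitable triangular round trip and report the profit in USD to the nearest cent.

Profitable loop is USD → GBP → NOK → USD:
USD 83,000.00 × 0.745397 = GBP 61,867.95
GBP 61,867.95 ÷ 0.0670582 = NOK 922,600.83
NOK 922,600.83 ÷ 10.9723 = USD 84,084.54
Profit = USD 84,084.54 − USD 83,000.00

Profit: USD 1,084.54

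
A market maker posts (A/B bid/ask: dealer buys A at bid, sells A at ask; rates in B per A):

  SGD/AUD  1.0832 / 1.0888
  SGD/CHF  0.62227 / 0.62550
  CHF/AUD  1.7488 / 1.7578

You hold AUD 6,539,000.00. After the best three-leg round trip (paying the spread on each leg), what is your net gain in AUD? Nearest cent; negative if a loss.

Net result: AUD -3,448.61 (no profitable arbitrage after spreads)

Best loop AUD → SGD → CHF → AUD:
AUD 6,539,000.00 ÷ 1.0888 (buy SGD at ask) = SGD 6,005,694.34
SGD 6,005,694.34 × 0.62227 (sell SGD at bid) = CHF 3,737,163.42
CHF 3,737,163.42 × 1.7488 (sell CHF at bid) = AUD 6,535,551.39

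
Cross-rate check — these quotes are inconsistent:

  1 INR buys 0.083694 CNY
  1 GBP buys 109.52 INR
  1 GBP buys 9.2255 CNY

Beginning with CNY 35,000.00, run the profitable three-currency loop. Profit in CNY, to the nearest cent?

Profit: CNY 226.56

Profitable loop is CNY → INR → GBP → CNY:
CNY 35,000.00 ÷ 0.083694 = INR 418,190.07
INR 418,190.07 ÷ 109.52 = GBP 3,818.39
GBP 3,818.39 × 9.2255 = CNY 35,226.56
Profit = CNY 35,226.56 − CNY 35,000.00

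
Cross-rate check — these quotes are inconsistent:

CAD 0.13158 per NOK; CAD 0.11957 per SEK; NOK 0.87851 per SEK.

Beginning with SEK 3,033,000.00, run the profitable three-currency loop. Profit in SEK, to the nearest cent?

Profit: SEK 104,314.44

Profitable loop is SEK → CAD → NOK → SEK:
SEK 3,033,000.00 × 0.11957 = CAD 362,655.81
CAD 362,655.81 ÷ 0.13158 = NOK 2,756,162.11
NOK 2,756,162.11 ÷ 0.87851 = SEK 3,137,314.44
Profit = SEK 3,137,314.44 − SEK 3,033,000.00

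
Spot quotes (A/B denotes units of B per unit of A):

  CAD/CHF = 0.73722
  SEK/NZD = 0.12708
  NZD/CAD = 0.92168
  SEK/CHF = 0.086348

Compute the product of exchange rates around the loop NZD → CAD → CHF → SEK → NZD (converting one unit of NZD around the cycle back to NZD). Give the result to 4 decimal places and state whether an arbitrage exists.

1.0000 (no arbitrage)

Around NZD → CAD → CHF → SEK → NZD: 1 × 0.92168 × 0.73722 ÷ 0.086348 × 0.12708 = 1.000005
Product ≈ 1 (deviation 0.001%, within rounding noise).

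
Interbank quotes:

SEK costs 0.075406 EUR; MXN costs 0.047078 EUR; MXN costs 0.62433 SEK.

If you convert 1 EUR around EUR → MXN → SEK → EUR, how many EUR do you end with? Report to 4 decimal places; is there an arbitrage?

1.0000 (no arbitrage)

Around EUR → MXN → SEK → EUR: 1 ÷ 0.047078 × 0.62433 × 0.075406 = 1.000005
Product ≈ 1 (deviation 0.000%, within rounding noise).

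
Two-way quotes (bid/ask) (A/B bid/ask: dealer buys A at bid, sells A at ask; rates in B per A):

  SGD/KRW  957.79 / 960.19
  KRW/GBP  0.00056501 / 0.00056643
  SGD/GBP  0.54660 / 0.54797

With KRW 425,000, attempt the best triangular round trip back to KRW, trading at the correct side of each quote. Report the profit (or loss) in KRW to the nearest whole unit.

Net profit: KRW 2,125

Best loop KRW → SGD → GBP → KRW:
KRW 425,000 ÷ 960.19 (buy SGD at ask) = SGD 442.62
SGD 442.62 × 0.54660 (sell SGD at bid) = GBP 241.94
GBP 241.94 ÷ 0.00056643 (buy KRW at ask) = KRW 427,125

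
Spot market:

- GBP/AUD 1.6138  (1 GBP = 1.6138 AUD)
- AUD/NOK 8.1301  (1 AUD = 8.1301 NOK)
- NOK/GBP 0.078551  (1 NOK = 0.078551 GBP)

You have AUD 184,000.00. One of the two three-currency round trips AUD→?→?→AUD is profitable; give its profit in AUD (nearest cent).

Profitable loop is AUD → NOK → GBP → AUD:
AUD 184,000.00 × 8.1301 = NOK 1,495,938.40
NOK 1,495,938.40 × 0.078551 = GBP 117,507.46
GBP 117,507.46 × 1.6138 = AUD 189,633.53
Profit = AUD 189,633.53 − AUD 184,000.00

Profit: AUD 5,633.53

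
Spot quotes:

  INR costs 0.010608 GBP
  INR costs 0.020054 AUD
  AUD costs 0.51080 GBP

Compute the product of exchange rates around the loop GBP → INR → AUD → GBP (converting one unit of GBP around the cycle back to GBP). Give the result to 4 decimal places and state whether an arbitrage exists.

Around GBP → INR → AUD → GBP: 1 ÷ 0.010608 × 0.020054 × 0.51080 = 0.965647
Product < 1; profitable direction is GBP → AUD → INR → GBP.

0.9656 (arbitrage exists)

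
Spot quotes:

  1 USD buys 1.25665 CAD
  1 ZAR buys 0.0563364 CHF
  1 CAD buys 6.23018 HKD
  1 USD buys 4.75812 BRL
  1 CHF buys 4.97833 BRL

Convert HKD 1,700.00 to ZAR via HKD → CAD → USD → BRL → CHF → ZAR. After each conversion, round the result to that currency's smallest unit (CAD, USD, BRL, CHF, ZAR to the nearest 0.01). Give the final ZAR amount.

ZAR 3,683.94

HKD 1,700.00 ÷ 6.23018 = CAD 272.87
CAD 272.87 ÷ 1.25665 = USD 217.14
USD 217.14 × 4.75812 = BRL 1,033.18
BRL 1,033.18 ÷ 4.97833 = CHF 207.54
CHF 207.54 ÷ 0.0563364 = ZAR 3,683.94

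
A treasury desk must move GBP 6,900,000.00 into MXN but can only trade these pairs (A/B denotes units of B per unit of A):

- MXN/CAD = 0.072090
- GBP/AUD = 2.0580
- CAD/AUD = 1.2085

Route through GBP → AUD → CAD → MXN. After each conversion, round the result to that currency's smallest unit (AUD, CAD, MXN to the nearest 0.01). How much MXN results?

GBP 6,900,000.00 × 2.0580 = AUD 14,200,200.00
AUD 14,200,200.00 ÷ 1.2085 = CAD 11,750,268.93
CAD 11,750,268.93 ÷ 0.072090 = MXN 162,994,436.54

MXN 162,994,436.54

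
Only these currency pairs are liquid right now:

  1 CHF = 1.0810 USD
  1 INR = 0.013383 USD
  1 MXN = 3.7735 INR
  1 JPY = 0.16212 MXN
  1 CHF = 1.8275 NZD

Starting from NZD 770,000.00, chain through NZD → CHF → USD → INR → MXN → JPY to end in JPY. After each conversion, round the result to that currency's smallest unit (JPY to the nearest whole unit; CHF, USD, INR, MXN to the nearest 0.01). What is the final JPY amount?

NZD 770,000.00 ÷ 1.8275 = CHF 421,340.63
CHF 421,340.63 × 1.0810 = USD 455,469.22
USD 455,469.22 ÷ 0.013383 = INR 34,033,417.02
INR 34,033,417.02 ÷ 3.7735 = MXN 9,019,058.44
MXN 9,019,058.44 ÷ 0.16212 = JPY 55,631,991

JPY 55,631,991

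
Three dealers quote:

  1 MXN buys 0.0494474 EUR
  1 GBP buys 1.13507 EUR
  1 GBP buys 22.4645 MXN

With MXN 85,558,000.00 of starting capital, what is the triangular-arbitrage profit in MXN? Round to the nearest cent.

Profitable loop is MXN → GBP → EUR → MXN:
MXN 85,558,000.00 ÷ 22.4645 = GBP 3,808,586.88
GBP 3,808,586.88 × 1.13507 = EUR 4,323,012.71
EUR 4,323,012.71 ÷ 0.0494474 = MXN 87,426,491.82
Profit = MXN 87,426,491.82 − MXN 85,558,000.00

Profit: MXN 1,868,491.82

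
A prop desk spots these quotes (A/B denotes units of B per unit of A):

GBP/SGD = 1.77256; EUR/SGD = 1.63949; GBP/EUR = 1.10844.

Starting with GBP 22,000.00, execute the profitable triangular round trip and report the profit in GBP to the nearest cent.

Profitable loop is GBP → EUR → SGD → GBP:
GBP 22,000.00 × 1.10844 = EUR 24,385.68
EUR 24,385.68 × 1.63949 = SGD 39,980.08
SGD 39,980.08 ÷ 1.77256 = GBP 22,554.99
Profit = GBP 22,554.99 − GBP 22,000.00

Profit: GBP 554.99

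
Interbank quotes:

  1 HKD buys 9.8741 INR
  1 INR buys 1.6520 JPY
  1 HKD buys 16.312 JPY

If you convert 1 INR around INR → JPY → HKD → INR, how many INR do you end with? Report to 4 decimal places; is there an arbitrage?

Around INR → JPY → HKD → INR: 1 × 1.6520 ÷ 16.312 × 9.8741 = 1.000001
Product ≈ 1 (deviation 0.000%, within rounding noise).

1.0000 (no arbitrage)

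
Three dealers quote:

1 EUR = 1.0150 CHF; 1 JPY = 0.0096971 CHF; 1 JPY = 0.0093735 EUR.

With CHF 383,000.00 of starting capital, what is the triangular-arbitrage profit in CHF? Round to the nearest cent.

Profitable loop is CHF → EUR → JPY → CHF:
CHF 383,000.00 ÷ 1.0150 = EUR 377,339.90
EUR 377,339.90 ÷ 0.0093735 = JPY 40,256,030
JPY 40,256,030 × 0.0096971 = CHF 390,366.75
Profit = CHF 390,366.75 − CHF 383,000.00

Profit: CHF 7,366.75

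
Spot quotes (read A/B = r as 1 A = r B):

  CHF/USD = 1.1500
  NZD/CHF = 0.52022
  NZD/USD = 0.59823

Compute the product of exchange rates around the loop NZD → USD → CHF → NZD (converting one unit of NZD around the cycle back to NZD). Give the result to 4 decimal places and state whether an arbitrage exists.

Around NZD → USD → CHF → NZD: 1 × 0.59823 ÷ 1.1500 ÷ 0.52022 = 0.999962
Product ≈ 1 (deviation 0.004%, within rounding noise).

1.0000 (no arbitrage)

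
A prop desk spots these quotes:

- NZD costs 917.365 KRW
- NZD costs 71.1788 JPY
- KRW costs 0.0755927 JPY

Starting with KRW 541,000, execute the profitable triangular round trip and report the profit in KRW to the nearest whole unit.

Profitable loop is KRW → NZD → JPY → KRW:
KRW 541,000 ÷ 917.365 = NZD 589.73
NZD 589.73 × 71.1788 = JPY 41,976
JPY 41,976 ÷ 0.0755927 = KRW 555,298
Profit = KRW 555,298 − KRW 541,000

Profit: KRW 14,298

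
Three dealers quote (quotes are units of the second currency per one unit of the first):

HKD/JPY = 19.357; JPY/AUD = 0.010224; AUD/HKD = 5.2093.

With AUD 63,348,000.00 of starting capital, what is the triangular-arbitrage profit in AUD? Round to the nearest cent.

Profit: AUD 1,960,719.37

Profitable loop is AUD → HKD → JPY → AUD:
AUD 63,348,000.00 × 5.2093 = HKD 329,998,736.40
HKD 329,998,736.40 × 19.357 = JPY 6,387,785,540
JPY 6,387,785,540 × 0.010224 = AUD 65,308,719.37
Profit = AUD 65,308,719.37 − AUD 63,348,000.00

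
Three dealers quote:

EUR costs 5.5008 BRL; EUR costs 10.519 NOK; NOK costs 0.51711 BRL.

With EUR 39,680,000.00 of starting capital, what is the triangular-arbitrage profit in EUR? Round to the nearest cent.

Profit: EUR 447,317.39

Profitable loop is EUR → BRL → NOK → EUR:
EUR 39,680,000.00 × 5.5008 = BRL 218,271,744.00
BRL 218,271,744.00 ÷ 0.51711 = NOK 422,099,251.61
NOK 422,099,251.61 ÷ 10.519 = EUR 40,127,317.39
Profit = EUR 40,127,317.39 − EUR 39,680,000.00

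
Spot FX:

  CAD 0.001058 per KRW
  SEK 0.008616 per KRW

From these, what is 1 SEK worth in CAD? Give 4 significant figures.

1 SEK ÷ 0.008616 = 116.063 KRW
116.063 KRW × 0.001058 = 0.122795 CAD

SEK/CAD = 0.1228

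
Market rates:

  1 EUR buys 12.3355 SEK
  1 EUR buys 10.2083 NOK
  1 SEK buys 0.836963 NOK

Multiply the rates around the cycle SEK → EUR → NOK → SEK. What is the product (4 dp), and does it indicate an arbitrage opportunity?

Around SEK → EUR → NOK → SEK: 1 ÷ 12.3355 × 10.2083 ÷ 0.836963 = 0.988759
Product < 1; profitable direction is SEK → NOK → EUR → SEK.

0.9888 (arbitrage exists)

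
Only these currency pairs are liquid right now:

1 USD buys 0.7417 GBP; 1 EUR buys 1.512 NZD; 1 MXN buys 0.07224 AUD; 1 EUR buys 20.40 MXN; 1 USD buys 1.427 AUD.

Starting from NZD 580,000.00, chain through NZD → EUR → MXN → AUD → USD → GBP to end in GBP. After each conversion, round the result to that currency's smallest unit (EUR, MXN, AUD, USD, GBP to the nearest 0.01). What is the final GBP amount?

NZD 580,000.00 ÷ 1.512 = EUR 383,597.88
EUR 383,597.88 × 20.40 = MXN 7,825,396.75
MXN 7,825,396.75 × 0.07224 = AUD 565,306.66
AUD 565,306.66 ÷ 1.427 = USD 396,150.43
USD 396,150.43 × 0.7417 = GBP 293,824.77

GBP 293,824.77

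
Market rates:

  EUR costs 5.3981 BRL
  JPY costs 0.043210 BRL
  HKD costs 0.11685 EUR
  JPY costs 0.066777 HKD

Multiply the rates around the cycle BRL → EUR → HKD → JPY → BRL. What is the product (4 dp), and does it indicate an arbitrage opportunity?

Around BRL → EUR → HKD → JPY → BRL: 1 ÷ 5.3981 ÷ 0.11685 ÷ 0.066777 × 0.043210 = 1.025859
Product > 1; profitable direction is BRL → EUR → HKD → JPY → BRL.

1.0259 (arbitrage exists)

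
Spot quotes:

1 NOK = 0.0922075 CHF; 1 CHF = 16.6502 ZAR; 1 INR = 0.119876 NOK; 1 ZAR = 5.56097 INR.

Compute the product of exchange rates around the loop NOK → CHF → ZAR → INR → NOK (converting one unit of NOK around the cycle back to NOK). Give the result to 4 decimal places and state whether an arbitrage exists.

Around NOK → CHF → ZAR → INR → NOK: 1 × 0.0922075 × 16.6502 × 5.56097 × 0.119876 = 1.023454
Product > 1; profitable direction is NOK → CHF → ZAR → INR → NOK.

1.0235 (arbitrage exists)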